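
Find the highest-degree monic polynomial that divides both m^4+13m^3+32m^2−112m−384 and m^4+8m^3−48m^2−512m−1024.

m^3+16m^2+80m+128

Euclidean algorithm in ℚ[m]:
  m^4+13m^3+32m^2−112m−384 = (m^4+8m^3−48m^2−512m−1024) + (5m^3+80m^2+400m+640)
  m^4+8m^3−48m^2−512m−1024 = ((1/5)m−8/5)(5m^3+80m^2+400m+640) + (0)
Last nonzero remainder: 5m^3+80m^2+400m+640. Dividing through by 5 gives the monic gcd m^3+16m^2+80m+128.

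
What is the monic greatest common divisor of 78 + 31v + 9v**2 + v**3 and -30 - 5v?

Apply the Euclidean algorithm:
  v**3 + 9v**2 + 31v + 78 = (-(1/5)v**2 - (3/5)v - 13/5)(-5v - 30) + (0)
Last nonzero remainder: -5v - 30. Dividing through by -5 gives the monic gcd v + 6.

6 + v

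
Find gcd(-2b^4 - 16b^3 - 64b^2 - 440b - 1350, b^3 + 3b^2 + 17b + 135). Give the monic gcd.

b^3 + 3b^2 + 17b + 135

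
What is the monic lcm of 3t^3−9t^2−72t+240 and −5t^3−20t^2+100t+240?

Apply the Euclidean algorithm:
  3t^3−9t^2−72t+240 = (−3/5)(−5t^3−20t^2+100t+240) + (−21t^2−12t+384)
  −5t^3−20t^2+100t+240 = ((5/21)t+40/49)(−21t^2−12t+384) + ((900/49)t−3600/49)
  −21t^2−12t+384 = (−(343/300)t−392/75)((900/49)t−3600/49) + (0)
Last nonzero remainder: (900/49)t−3600/49. Dividing through by 900/49 gives the monic gcd t−4.
Then lcm(f, g) = f·g / gcd(f, g); expanding and making the result monic gives the answer.

t^5+5t^4−36t^3−148t^2+352t+960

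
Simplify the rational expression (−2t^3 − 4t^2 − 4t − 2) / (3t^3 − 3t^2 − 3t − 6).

Repeated division with remainder:
  −2t^3 − 4t^2 − 4t − 2 = (−2/3)(3t^3 − 3t^2 − 3t − 6) + (−6t^2 − 6t − 6)
  3t^3 − 3t^2 − 3t − 6 = (−(1/2)t + 1)(−6t^2 − 6t − 6) + (0)
Last nonzero remainder: −6t^2 − 6t − 6. Dividing through by −6 gives the monic gcd t^2 + t + 1.
Cancel t^2 + t + 1 from numerator and denominator to get the reduced form.

(−2t − 2)/(3t − 6)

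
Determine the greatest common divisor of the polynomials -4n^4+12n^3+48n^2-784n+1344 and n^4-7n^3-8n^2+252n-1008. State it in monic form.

n^3-n^2-14n+168

By polynomial division,
  -4n^4+12n^3+48n^2-784n+1344 = (-4)(n^4-7n^3-8n^2+252n-1008) + (-16n^3+16n^2+224n-2688)
  n^4-7n^3-8n^2+252n-1008 = (-(1/16)n+3/8)(-16n^3+16n^2+224n-2688) + (0)
Last nonzero remainder: -16n^3+16n^2+224n-2688. Dividing through by -16 gives the monic gcd n^3-n^2-14n+168.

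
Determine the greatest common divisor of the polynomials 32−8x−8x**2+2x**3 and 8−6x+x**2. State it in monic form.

8−6x+x**2

By polynomial division,
  2x**3−8x**2−8x+32 = (2x+4)(x**2−6x+8) + (0)
The last nonzero remainder x**2−6x+8 is already monic.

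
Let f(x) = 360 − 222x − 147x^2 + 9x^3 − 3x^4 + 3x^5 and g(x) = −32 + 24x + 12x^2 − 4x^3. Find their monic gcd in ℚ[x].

8 − 6x − 3x^2 + x^3

Euclidean algorithm in ℚ[x]:
  3x^5 − 3x^4 + 9x^3 − 147x^2 − 222x + 360 = (−(3/4)x^2 − (3/2)x − 45/4)(−4x^3 + 12x^2 + 24x − 32) + (0)
Last nonzero remainder: −4x^3 + 12x^2 + 24x − 32. Dividing through by −4 gives the monic gcd x^3 − 3x^2 − 6x + 8.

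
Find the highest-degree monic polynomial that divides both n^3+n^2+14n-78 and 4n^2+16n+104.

Repeated division with remainder:
  n^3+n^2+14n-78 = ((1/4)n-3/4)(4n^2+16n+104) + (0)
Last nonzero remainder: 4n^2+16n+104. Dividing through by 4 gives the monic gcd n^2+4n+26.

n^2+4n+26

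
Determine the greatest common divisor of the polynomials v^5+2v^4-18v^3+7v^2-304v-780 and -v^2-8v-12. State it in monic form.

v^2+8v+12

By polynomial division,
  v^5+2v^4-18v^3+7v^2-304v-780 = (-v^3+6v^2-18v+65)(-v^2-8v-12) + (0)
Last nonzero remainder: -v^2-8v-12. Dividing through by -1 gives the monic gcd v^2+8v+12.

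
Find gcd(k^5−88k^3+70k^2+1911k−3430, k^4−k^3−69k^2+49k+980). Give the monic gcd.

Apply the Euclidean algorithm:
  k^5−88k^3+70k^2+1911k−3430 = (k+1)(k^4−k^3−69k^2+49k+980) + (−18k^3+90k^2+882k−4410)
  k^4−k^3−69k^2+49k+980 = (−(1/18)k−2/9)(−18k^3+90k^2+882k−4410) + (0)
Last nonzero remainder: −18k^3+90k^2+882k−4410. Dividing through by −18 gives the monic gcd k^3−5k^2−49k+245.

k^3−5k^2−49k+245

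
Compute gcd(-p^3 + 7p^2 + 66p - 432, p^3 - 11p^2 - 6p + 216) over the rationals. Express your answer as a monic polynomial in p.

p^2 - 15p + 54

Apply the Euclidean algorithm:
  -p^3 + 7p^2 + 66p - 432 = (-1)(p^3 - 11p^2 - 6p + 216) + (-4p^2 + 60p - 216)
  p^3 - 11p^2 - 6p + 216 = (-(1/4)p - 1)(-4p^2 + 60p - 216) + (0)
Last nonzero remainder: -4p^2 + 60p - 216. Dividing through by -4 gives the monic gcd p^2 - 15p + 54.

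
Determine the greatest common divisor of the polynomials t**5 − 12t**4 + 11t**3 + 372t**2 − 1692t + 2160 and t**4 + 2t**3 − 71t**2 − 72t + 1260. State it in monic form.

Euclidean algorithm in ℚ[t]:
  t**5 − 12t**4 + 11t**3 + 372t**2 − 1692t + 2160 = (t − 14)(t**4 + 2t**3 − 71t**2 − 72t + 1260) + (110t**3 − 550t**2 − 3960t + 19800)
  t**4 + 2t**3 − 71t**2 − 72t + 1260 = ((1/110)t + 7/110)(110t**3 − 550t**2 − 3960t + 19800) + (0)
Last nonzero remainder: 110t**3 − 550t**2 − 3960t + 19800. Dividing through by 110 gives the monic gcd t**3 − 5t**2 − 36t + 180.

t**3 − 5t**2 − 36t + 180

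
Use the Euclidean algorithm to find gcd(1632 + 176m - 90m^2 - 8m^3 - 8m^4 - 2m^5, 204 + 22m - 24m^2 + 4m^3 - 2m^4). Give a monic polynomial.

-51 + 20m - 4m^2 + m^3

Apply the Euclidean algorithm:
  -2m^5 - 8m^4 - 8m^3 - 90m^2 + 176m + 1632 = (m + 6)(-2m^4 + 4m^3 - 24m^2 + 22m + 204) + (-8m^3 + 32m^2 - 160m + 408)
  -2m^4 + 4m^3 - 24m^2 + 22m + 204 = ((1/4)m + 1/2)(-8m^3 + 32m^2 - 160m + 408) + (0)
Last nonzero remainder: -8m^3 + 32m^2 - 160m + 408. Dividing through by -8 gives the monic gcd m^3 - 4m^2 + 20m - 51.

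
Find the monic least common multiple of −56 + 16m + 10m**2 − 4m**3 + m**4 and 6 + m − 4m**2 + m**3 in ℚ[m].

168 + 64m − 118m**2 + 8m**3 + 15m**4 − 6m**5 + m**6

Apply the Euclidean algorithm:
  m**4 − 4m**3 + 10m**2 + 16m − 56 = (m)(m**3 − 4m**2 + m + 6) + (9m**2 + 10m − 56)
  m**3 − 4m**2 + m + 6 = ((1/9)m − 46/81)(9m**2 + 10m − 56) + ((1045/81)m − 2090/81)
  9m**2 + 10m − 56 = ((729/1045)m + 2268/1045)((1045/81)m − 2090/81) + (0)
Last nonzero remainder: (1045/81)m − 2090/81. Dividing through by 1045/81 gives the monic gcd m − 2.
Then lcm(f, g) = f·g / gcd(f, g); expanding and making the result monic gives the answer.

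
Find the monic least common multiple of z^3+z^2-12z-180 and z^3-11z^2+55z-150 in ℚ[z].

z^5-4z^4+8z^3-95z^2+600z-4500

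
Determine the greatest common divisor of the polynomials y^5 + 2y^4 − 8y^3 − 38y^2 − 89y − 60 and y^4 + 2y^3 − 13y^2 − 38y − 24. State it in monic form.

Euclidean algorithm in ℚ[y]:
  y^5 + 2y^4 − 8y^3 − 38y^2 − 89y − 60 = (y)(y^4 + 2y^3 − 13y^2 − 38y − 24) + (5y^3 − 65y − 60)
  y^4 + 2y^3 − 13y^2 − 38y − 24 = ((1/5)y + 2/5)(5y^3 − 65y − 60) + (0)
Last nonzero remainder: 5y^3 − 65y − 60. Dividing through by 5 gives the monic gcd y^3 − 13y − 12.

y^3 − 13y − 12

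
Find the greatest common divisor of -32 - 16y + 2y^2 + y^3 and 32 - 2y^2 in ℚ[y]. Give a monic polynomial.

-16 + y^2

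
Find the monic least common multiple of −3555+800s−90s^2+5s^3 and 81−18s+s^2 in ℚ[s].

6399−2151s+322s^2−27s^3+s^4

Repeated division with remainder:
  5s^3−90s^2+800s−3555 = (5s)(s^2−18s+81) + (395s−3555)
  s^2−18s+81 = ((1/395)s−9/395)(395s−3555) + (0)
Last nonzero remainder: 395s−3555. Dividing through by 395 gives the monic gcd s−9.
Then lcm(f, g) = f·g / gcd(f, g); expanding and making the result monic gives the answer.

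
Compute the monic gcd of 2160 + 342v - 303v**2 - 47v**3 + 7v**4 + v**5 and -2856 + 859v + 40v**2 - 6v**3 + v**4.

-24 + 5v + v**2

Euclidean algorithm in ℚ[v]:
  v**5 + 7v**4 - 47v**3 - 303v**2 + 342v + 2160 = (v + 13)(v**4 - 6v**3 + 40v**2 + 859v - 2856) + (-9v**3 - 1682v**2 - 7969v + 39288)
  v**4 - 6v**3 + 40v**2 + 859v - 2856 = (-(1/9)v + 1736/81)(-9v**3 - 1682v**2 - 7969v + 39288) + ((2851471/81)v**2 + (14257355/81)v - 22811768/27)
  -9v**3 - 1682v**2 - 7969v + 39288 = (-(729/2851471)v - 132597/2851471)((2851471/81)v**2 + (14257355/81)v - 22811768/27) + (0)
Last nonzero remainder: (2851471/81)v**2 + (14257355/81)v - 22811768/27. Dividing through by 2851471/81 gives the monic gcd v**2 + 5v - 24.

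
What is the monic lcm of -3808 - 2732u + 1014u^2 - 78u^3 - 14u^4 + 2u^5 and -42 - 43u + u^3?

Euclidean algorithm in ℚ[u]:
  2u^5 - 14u^4 - 78u^3 + 1014u^2 - 2732u - 3808 = (2u^2 - 14u + 8)(u^3 - 43u - 42) + (496u^2 - 2976u - 3472)
  u^3 - 43u - 42 = ((1/496)u + 3/248)(496u^2 - 2976u - 3472) + (0)
Last nonzero remainder: 496u^2 - 2976u - 3472. Dividing through by 496 gives the monic gcd u^2 - 6u - 7.
Then lcm(f, g) = f·g / gcd(f, g); expanding and making the result monic gives the answer.

-11424 - 10100u + 1676u^2 + 273u^3 - 81u^4 - u^5 + u^6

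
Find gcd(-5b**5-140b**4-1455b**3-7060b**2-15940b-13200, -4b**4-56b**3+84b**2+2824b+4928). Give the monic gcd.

b**2+13b+22

Repeated division with remainder:
  -5b**5-140b**4-1455b**3-7060b**2-15940b-13200 = ((5/4)b+35/2)(-4b**4-56b**3+84b**2+2824b+4928) + (-580b**3-12060b**2-71520b-99440)
  -4b**4-56b**3+84b**2+2824b+4928 = ((1/145)b-197/4205)(-580b**3-12060b**2-71520b-99440) + ((10296/841)b**2+(133848/841)b+226512/841)
  -580b**3-12060b**2-71520b-99440 = (-(121945/2574)b-475165/1287)((10296/841)b**2+(133848/841)b+226512/841) + (0)
Last nonzero remainder: (10296/841)b**2+(133848/841)b+226512/841. Dividing through by 10296/841 gives the monic gcd b**2+13b+22.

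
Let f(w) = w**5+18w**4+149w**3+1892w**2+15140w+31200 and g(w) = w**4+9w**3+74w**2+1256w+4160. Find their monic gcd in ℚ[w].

Repeated division with remainder:
  w**5+18w**4+149w**3+1892w**2+15140w+31200 = (w+9)(w**4+9w**3+74w**2+1256w+4160) + (-6w**3-30w**2-324w-6240)
  w**4+9w**3+74w**2+1256w+4160 = (-(1/6)w-2/3)(-6w**3-30w**2-324w-6240) + (0)
Last nonzero remainder: -6w**3-30w**2-324w-6240. Dividing through by -6 gives the monic gcd w**3+5w**2+54w+1040.

w**3+5w**2+54w+1040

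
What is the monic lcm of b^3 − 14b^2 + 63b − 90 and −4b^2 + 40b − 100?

b^4 − 19b^3 + 133b^2 − 405b + 450

Repeated division with remainder:
  b^3 − 14b^2 + 63b − 90 = (−(1/4)b + 1)(−4b^2 + 40b − 100) + (−2b + 10)
  −4b^2 + 40b − 100 = (2b − 10)(−2b + 10) + (0)
Last nonzero remainder: −2b + 10. Dividing through by −2 gives the monic gcd b − 5.
Then lcm(f, g) = f·g / gcd(f, g); expanding and making the result monic gives the answer.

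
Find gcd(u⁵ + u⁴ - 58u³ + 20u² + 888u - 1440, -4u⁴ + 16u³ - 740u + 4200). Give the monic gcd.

Apply the Euclidean algorithm:
  u⁵ + u⁴ - 58u³ + 20u² + 888u - 1440 = (-(1/4)u - 5/4)(-4u⁴ + 16u³ - 740u + 4200) + (-38u³ - 165u² + 1013u + 3810)
  -4u⁴ + 16u³ - 740u + 4200 = ((2/19)u - 317/361)(-38u³ - 165u² + 1013u + 3810) + (-(90799/361)u² - (90799/361)u + 2723970/361)
  -38u³ - 165u² + 1013u + 3810 = ((13718/90799)u + 45847/90799)(-(90799/361)u² - (90799/361)u + 2723970/361) + (0)
Last nonzero remainder: -(90799/361)u² - (90799/361)u + 2723970/361. Dividing through by -90799/361 gives the monic gcd u² + u - 30.

u² + u - 30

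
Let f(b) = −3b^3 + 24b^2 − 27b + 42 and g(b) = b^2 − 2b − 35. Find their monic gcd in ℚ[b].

b − 7

By polynomial division,
  −3b^3 + 24b^2 − 27b + 42 = (−3b + 18)(b^2 − 2b − 35) + (−96b + 672)
  b^2 − 2b − 35 = (−(1/96)b − 5/96)(−96b + 672) + (0)
Last nonzero remainder: −96b + 672. Dividing through by −96 gives the monic gcd b − 7.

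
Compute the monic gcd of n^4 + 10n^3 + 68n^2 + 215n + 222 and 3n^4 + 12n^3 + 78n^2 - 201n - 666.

n^3 + 7n^2 + 47n + 74

By polynomial division,
  n^4 + 10n^3 + 68n^2 + 215n + 222 = (1/3)(3n^4 + 12n^3 + 78n^2 - 201n - 666) + (6n^3 + 42n^2 + 282n + 444)
  3n^4 + 12n^3 + 78n^2 - 201n - 666 = ((1/2)n - 3/2)(6n^3 + 42n^2 + 282n + 444) + (0)
Last nonzero remainder: 6n^3 + 42n^2 + 282n + 444. Dividing through by 6 gives the monic gcd n^3 + 7n^2 + 47n + 74.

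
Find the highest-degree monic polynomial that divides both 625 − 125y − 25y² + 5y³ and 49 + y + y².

Euclidean algorithm in ℚ[y]:
  5y³ − 25y² − 125y + 625 = (5y − 30)(y² + y + 49) + (−340y + 2095)
  y² + y + 49 = (−(1/340)y − 487/23120)(−340y + 2095) + (430629/4624)
  −340y + 2095 = (−(1572160/430629)y + 9687280/430629)(430629/4624) + (0)
The last nonzero remainder is the constant 430629/4624, so the polynomials are coprime and gcd = 1.

1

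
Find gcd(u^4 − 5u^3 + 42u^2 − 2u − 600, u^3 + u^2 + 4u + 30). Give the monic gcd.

Euclidean algorithm in ℚ[u]:
  u^4 − 5u^3 + 42u^2 − 2u − 600 = (u − 6)(u^3 + u^2 + 4u + 30) + (44u^2 − 8u − 420)
  u^3 + u^2 + 4u + 30 = ((1/44)u + 13/484)(44u^2 − 8u − 420) + ((1665/121)u + 4995/121)
  44u^2 − 8u − 420 = ((5324/1665)u − 3388/333)((1665/121)u + 4995/121) + (0)
Last nonzero remainder: (1665/121)u + 4995/121. Dividing through by 1665/121 gives the monic gcd u + 3.

u + 3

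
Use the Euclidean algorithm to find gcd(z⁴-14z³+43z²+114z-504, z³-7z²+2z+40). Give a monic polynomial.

z-4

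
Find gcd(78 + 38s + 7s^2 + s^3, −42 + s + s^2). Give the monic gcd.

1

By polynomial division,
  s^3 + 7s^2 + 38s + 78 = (s + 6)(s^2 + s − 42) + (74s + 330)
  s^2 + s − 42 = ((1/74)s − 64/1369)(74s + 330) + (−36378/1369)
  74s + 330 = (−(50653/18189)s − 75295/6063)(−36378/1369) + (0)
The last nonzero remainder is the constant −36378/1369, so the polynomials are coprime and gcd = 1.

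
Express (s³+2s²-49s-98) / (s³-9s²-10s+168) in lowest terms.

(s²+9s+14)/(s²-2s-24)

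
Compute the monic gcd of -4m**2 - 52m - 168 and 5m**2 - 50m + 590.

By polynomial division,
  -4m**2 - 52m - 168 = (-4/5)(5m**2 - 50m + 590) + (-92m + 304)
  5m**2 - 50m + 590 = (-(5/92)m + 385/1058)(-92m + 304) + (253590/529)
  -92m + 304 = (-(24334/126795)m + 80408/126795)(253590/529) + (0)
The last nonzero remainder is the constant 253590/529, so the polynomials are coprime and gcd = 1.

1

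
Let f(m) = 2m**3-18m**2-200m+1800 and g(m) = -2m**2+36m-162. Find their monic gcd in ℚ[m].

m-9

Apply the Euclidean algorithm:
  2m**3-18m**2-200m+1800 = (-m-9)(-2m**2+36m-162) + (-38m+342)
  -2m**2+36m-162 = ((1/19)m-9/19)(-38m+342) + (0)
Last nonzero remainder: -38m+342. Dividing through by -38 gives the monic gcd m-9.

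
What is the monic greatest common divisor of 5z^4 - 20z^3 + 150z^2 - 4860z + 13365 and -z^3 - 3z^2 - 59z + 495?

Apply the Euclidean algorithm:
  5z^4 - 20z^3 + 150z^2 - 4860z + 13365 = (-5z + 35)(-z^3 - 3z^2 - 59z + 495) + (-40z^2 - 320z - 3960)
  -z^3 - 3z^2 - 59z + 495 = ((1/40)z - 1/8)(-40z^2 - 320z - 3960) + (0)
Last nonzero remainder: -40z^2 - 320z - 3960. Dividing through by -40 gives the monic gcd z^2 + 8z + 99.

z^2 + 8z + 99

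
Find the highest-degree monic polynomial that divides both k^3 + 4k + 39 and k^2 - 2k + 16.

1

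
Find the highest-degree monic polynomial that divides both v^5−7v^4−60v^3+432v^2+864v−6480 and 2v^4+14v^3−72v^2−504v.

v^2−36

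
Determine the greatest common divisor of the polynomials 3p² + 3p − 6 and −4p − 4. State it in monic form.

1

Repeated division with remainder:
  3p² + 3p − 6 = (−(3/4)p)(−4p − 4) + (−6)
  −4p − 4 = ((2/3)p + 2/3)(−6) + (0)
The last nonzero remainder is the constant −6, so the polynomials are coprime and gcd = 1.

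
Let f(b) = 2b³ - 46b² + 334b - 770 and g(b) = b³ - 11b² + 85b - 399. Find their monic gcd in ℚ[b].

By polynomial division,
  2b³ - 46b² + 334b - 770 = (2)(b³ - 11b² + 85b - 399) + (-24b² + 164b + 28)
  b³ - 11b² + 85b - 399 = (-(1/24)b + 25/144)(-24b² + 164b + 28) + ((2077/36)b - 14539/36)
  -24b² + 164b + 28 = (-(864/2077)b - 144/2077)((2077/36)b - 14539/36) + (0)
Last nonzero remainder: (2077/36)b - 14539/36. Dividing through by 2077/36 gives the monic gcd b - 7.

b - 7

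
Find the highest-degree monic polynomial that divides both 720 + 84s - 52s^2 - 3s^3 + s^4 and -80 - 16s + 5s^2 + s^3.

20 + 9s + s^2

Euclidean algorithm in ℚ[s]:
  s^4 - 3s^3 - 52s^2 + 84s + 720 = (s - 8)(s^3 + 5s^2 - 16s - 80) + (4s^2 + 36s + 80)
  s^3 + 5s^2 - 16s - 80 = ((1/4)s - 1)(4s^2 + 36s + 80) + (0)
Last nonzero remainder: 4s^2 + 36s + 80. Dividing through by 4 gives the monic gcd s^2 + 9s + 20.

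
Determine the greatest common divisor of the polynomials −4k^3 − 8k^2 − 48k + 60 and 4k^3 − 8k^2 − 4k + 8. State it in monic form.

Repeated division with remainder:
  −4k^3 − 8k^2 − 48k + 60 = (−1)(4k^3 − 8k^2 − 4k + 8) + (−16k^2 − 52k + 68)
  4k^3 − 8k^2 − 4k + 8 = (−(1/4)k + 21/16)(−16k^2 − 52k + 68) + ((325/4)k − 325/4)
  −16k^2 − 52k + 68 = (−(64/325)k − 272/325)((325/4)k − 325/4) + (0)
Last nonzero remainder: (325/4)k − 325/4. Dividing through by 325/4 gives the monic gcd k − 1.

k − 1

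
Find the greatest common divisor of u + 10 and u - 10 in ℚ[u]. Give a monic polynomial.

1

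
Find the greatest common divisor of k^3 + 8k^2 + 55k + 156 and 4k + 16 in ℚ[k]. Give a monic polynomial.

k + 4

Repeated division with remainder:
  k^3 + 8k^2 + 55k + 156 = ((1/4)k^2 + k + 39/4)(4k + 16) + (0)
Last nonzero remainder: 4k + 16. Dividing through by 4 gives the monic gcd k + 4.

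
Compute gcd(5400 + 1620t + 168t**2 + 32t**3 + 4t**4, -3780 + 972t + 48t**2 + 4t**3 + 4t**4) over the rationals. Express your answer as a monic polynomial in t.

Euclidean algorithm in ℚ[t]:
  4t**4 + 32t**3 + 168t**2 + 1620t + 5400 = (4t**4 + 4t**3 + 48t**2 + 972t - 3780) + (28t**3 + 120t**2 + 648t + 9180)
  4t**4 + 4t**3 + 48t**2 + 972t - 3780 = ((1/7)t - 23/49)(28t**3 + 120t**2 + 648t + 9180) + ((576/49)t**2 - (1728/49)t + 25920/49)
  28t**3 + 120t**2 + 648t + 9180 = ((343/144)t + 833/48)((576/49)t**2 - (1728/49)t + 25920/49) + (0)
Last nonzero remainder: (576/49)t**2 - (1728/49)t + 25920/49. Dividing through by 576/49 gives the monic gcd t**2 - 3t + 45.

45 - 3t + t**2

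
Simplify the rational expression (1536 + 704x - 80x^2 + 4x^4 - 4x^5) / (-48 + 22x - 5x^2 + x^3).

By polynomial division,
  -4x^5 + 4x^4 - 80x^2 + 704x + 1536 = (-4x^2 - 16x + 8)(x^3 - 5x^2 + 22x - 48) + (120x^2 - 240x + 1920)
  x^3 - 5x^2 + 22x - 48 = ((1/120)x - 1/40)(120x^2 - 240x + 1920) + (0)
Last nonzero remainder: 120x^2 - 240x + 1920. Dividing through by 120 gives the monic gcd x^2 - 2x + 16.
Cancel x^2 - 2x + 16 from numerator and denominator to get the reduced form.

(96 + 56x - 4x^2 - 4x^3)/(-3 + x)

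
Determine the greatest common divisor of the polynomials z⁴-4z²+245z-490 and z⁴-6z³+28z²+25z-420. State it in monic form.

By polynomial division,
  z⁴-4z²+245z-490 = (z⁴-6z³+28z²+25z-420) + (6z³-32z²+220z-70)
  z⁴-6z³+28z²+25z-420 = ((1/6)z-1/9)(6z³-32z²+220z-70) + (-(110/9)z²+(550/9)z-3850/9)
  6z³-32z²+220z-70 = (-(27/55)z+9/55)(-(110/9)z²+(550/9)z-3850/9) + (0)
Last nonzero remainder: -(110/9)z²+(550/9)z-3850/9. Dividing through by -110/9 gives the monic gcd z²-5z+35.

z²-5z+35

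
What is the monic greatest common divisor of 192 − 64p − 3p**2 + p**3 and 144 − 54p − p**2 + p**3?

−24 + 5p + p**2

By polynomial division,
  p**3 − 3p**2 − 64p + 192 = (p**3 − p**2 − 54p + 144) + (−2p**2 − 10p + 48)
  p**3 − p**2 − 54p + 144 = (−(1/2)p + 3)(−2p**2 − 10p + 48) + (0)
Last nonzero remainder: −2p**2 − 10p + 48. Dividing through by −2 gives the monic gcd p**2 + 5p − 24.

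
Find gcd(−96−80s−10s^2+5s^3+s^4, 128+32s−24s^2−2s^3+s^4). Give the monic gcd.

Euclidean algorithm in ℚ[s]:
  s^4+5s^3−10s^2−80s−96 = (s^4−2s^3−24s^2+32s+128) + (7s^3+14s^2−112s−224)
  s^4−2s^3−24s^2+32s+128 = ((1/7)s−4/7)(7s^3+14s^2−112s−224) + (0)
Last nonzero remainder: 7s^3+14s^2−112s−224. Dividing through by 7 gives the monic gcd s^3+2s^2−16s−32.

−32−16s+2s^2+s^3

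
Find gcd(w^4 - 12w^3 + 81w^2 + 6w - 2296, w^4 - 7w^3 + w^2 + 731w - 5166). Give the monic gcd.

w^3 - 16w^2 + 145w - 574

Repeated division with remainder:
  w^4 - 12w^3 + 81w^2 + 6w - 2296 = (w^4 - 7w^3 + w^2 + 731w - 5166) + (-5w^3 + 80w^2 - 725w + 2870)
  w^4 - 7w^3 + w^2 + 731w - 5166 = (-(1/5)w - 9/5)(-5w^3 + 80w^2 - 725w + 2870) + (0)
Last nonzero remainder: -5w^3 + 80w^2 - 725w + 2870. Dividing through by -5 gives the monic gcd w^3 - 16w^2 + 145w - 574.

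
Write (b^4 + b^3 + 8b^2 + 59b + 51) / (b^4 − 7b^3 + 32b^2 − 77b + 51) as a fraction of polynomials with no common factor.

By polynomial division,
  b^4 + b^3 + 8b^2 + 59b + 51 = (b^4 − 7b^3 + 32b^2 − 77b + 51) + (8b^3 − 24b^2 + 136b)
  b^4 − 7b^3 + 32b^2 − 77b + 51 = ((1/8)b − 1/2)(8b^3 − 24b^2 + 136b) + (3b^2 − 9b + 51)
  8b^3 − 24b^2 + 136b = ((8/3)b)(3b^2 − 9b + 51) + (0)
Last nonzero remainder: 3b^2 − 9b + 51. Dividing through by 3 gives the monic gcd b^2 − 3b + 17.
Cancel b^2 − 3b + 17 from numerator and denominator to get the reduced form.

(b^2 + 4b + 3)/(b^2 − 4b + 3)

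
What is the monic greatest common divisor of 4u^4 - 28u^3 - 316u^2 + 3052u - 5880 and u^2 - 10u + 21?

u^2 - 10u + 21

Apply the Euclidean algorithm:
  4u^4 - 28u^3 - 316u^2 + 3052u - 5880 = (4u^2 + 12u - 280)(u^2 - 10u + 21) + (0)
The last nonzero remainder u^2 - 10u + 21 is already monic.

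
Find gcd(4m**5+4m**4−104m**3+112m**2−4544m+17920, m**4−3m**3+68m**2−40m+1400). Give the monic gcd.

Euclidean algorithm in ℚ[m]:
  4m**5+4m**4−104m**3+112m**2−4544m+17920 = (4m+16)(m**4−3m**3+68m**2−40m+1400) + (−328m**3−816m**2−9504m−4480)
  m**4−3m**3+68m**2−40m+1400 = (−(1/328)m+225/13448)(−328m**3−816m**2−9504m−4480) + ((88550/1681)m**2+(177100/1681)m+2479400/1681)
  −328m**3−816m**2−9504m−4480 = (−(275684/44275)m−26896/8855)((88550/1681)m**2+(177100/1681)m+2479400/1681) + (0)
Last nonzero remainder: (88550/1681)m**2+(177100/1681)m+2479400/1681. Dividing through by 88550/1681 gives the monic gcd m**2+2m+28.

m**2+2m+28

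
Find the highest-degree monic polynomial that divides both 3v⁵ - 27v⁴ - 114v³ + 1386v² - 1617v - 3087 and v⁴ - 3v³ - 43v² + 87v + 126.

By polynomial division,
  3v⁵ - 27v⁴ - 114v³ + 1386v² - 1617v - 3087 = (3v - 18)(v⁴ - 3v³ - 43v² + 87v + 126) + (-39v³ + 351v² - 429v - 819)
  v⁴ - 3v³ - 43v² + 87v + 126 = (-(1/39)v - 2/13)(-39v³ + 351v² - 429v - 819) + (0)
Last nonzero remainder: -39v³ + 351v² - 429v - 819. Dividing through by -39 gives the monic gcd v³ - 9v² + 11v + 21.

v³ - 9v² + 11v + 21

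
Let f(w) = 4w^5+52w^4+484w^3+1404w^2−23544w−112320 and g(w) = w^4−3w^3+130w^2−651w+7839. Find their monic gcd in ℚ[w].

w^2+6w+117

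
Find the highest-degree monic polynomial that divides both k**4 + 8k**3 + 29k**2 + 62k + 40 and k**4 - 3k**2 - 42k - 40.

k**3 + 4k**2 + 13k + 10

Apply the Euclidean algorithm:
  k**4 + 8k**3 + 29k**2 + 62k + 40 = (k**4 - 3k**2 - 42k - 40) + (8k**3 + 32k**2 + 104k + 80)
  k**4 - 3k**2 - 42k - 40 = ((1/8)k - 1/2)(8k**3 + 32k**2 + 104k + 80) + (0)
Last nonzero remainder: 8k**3 + 32k**2 + 104k + 80. Dividing through by 8 gives the monic gcd k**3 + 4k**2 + 13k + 10.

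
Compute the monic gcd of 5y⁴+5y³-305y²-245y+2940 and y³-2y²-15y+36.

y²+y-12

Euclidean algorithm in ℚ[y]:
  5y⁴+5y³-305y²-245y+2940 = (5y+15)(y³-2y²-15y+36) + (-200y²-200y+2400)
  y³-2y²-15y+36 = (-(1/200)y+3/200)(-200y²-200y+2400) + (0)
Last nonzero remainder: -200y²-200y+2400. Dividing through by -200 gives the monic gcd y²+y-12.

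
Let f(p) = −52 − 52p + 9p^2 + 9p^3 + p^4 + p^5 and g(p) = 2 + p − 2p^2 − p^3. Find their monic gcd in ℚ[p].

2 + 3p + p^2

Euclidean algorithm in ℚ[p]:
  p^5 + p^4 + 9p^3 + 9p^2 − 52p − 52 = (−p^2 + p − 12)(−p^3 − 2p^2 + p + 2) + (−14p^2 − 42p − 28)
  −p^3 − 2p^2 + p + 2 = ((1/14)p − 1/14)(−14p^2 − 42p − 28) + (0)
Last nonzero remainder: −14p^2 − 42p − 28. Dividing through by −14 gives the monic gcd p^2 + 3p + 2.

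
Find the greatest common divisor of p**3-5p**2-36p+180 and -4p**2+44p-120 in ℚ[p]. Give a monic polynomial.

p**2-11p+30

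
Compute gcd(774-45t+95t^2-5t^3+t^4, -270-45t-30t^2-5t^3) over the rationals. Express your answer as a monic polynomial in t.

9+t^2

Apply the Euclidean algorithm:
  t^4-5t^3+95t^2-45t+774 = (-(1/5)t+11/5)(-5t^3-30t^2-45t-270) + (152t^2+1368)
  -5t^3-30t^2-45t-270 = (-(5/152)t-15/76)(152t^2+1368) + (0)
Last nonzero remainder: 152t^2+1368. Dividing through by 152 gives the monic gcd t^2+9.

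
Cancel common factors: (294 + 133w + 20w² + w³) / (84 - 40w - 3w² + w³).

(49 + 14w + w²)/(14 - 9w + w²)

Apply the Euclidean algorithm:
  w³ + 20w² + 133w + 294 = (w³ - 3w² - 40w + 84) + (23w² + 173w + 210)
  w³ - 3w² - 40w + 84 = ((1/23)w - 242/529)(23w² + 173w + 210) + ((15876/529)w + 95256/529)
  23w² + 173w + 210 = ((12167/15876)w + 2645/2268)((15876/529)w + 95256/529) + (0)
Last nonzero remainder: (15876/529)w + 95256/529. Dividing through by 15876/529 gives the monic gcd w + 6.
Cancel w + 6 from numerator and denominator to get the reduced form.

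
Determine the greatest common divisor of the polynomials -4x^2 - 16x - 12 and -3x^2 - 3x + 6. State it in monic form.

Euclidean algorithm in ℚ[x]:
  -4x^2 - 16x - 12 = (4/3)(-3x^2 - 3x + 6) + (-12x - 20)
  -3x^2 - 3x + 6 = ((1/4)x - 1/6)(-12x - 20) + (8/3)
  -12x - 20 = (-(9/2)x - 15/2)(8/3) + (0)
The last nonzero remainder is the constant 8/3, so the polynomials are coprime and gcd = 1.

1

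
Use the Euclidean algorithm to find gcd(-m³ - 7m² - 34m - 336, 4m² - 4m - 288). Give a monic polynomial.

m + 8

By polynomial division,
  -m³ - 7m² - 34m - 336 = (-(1/4)m - 2)(4m² - 4m - 288) + (-114m - 912)
  4m² - 4m - 288 = (-(2/57)m + 6/19)(-114m - 912) + (0)
Last nonzero remainder: -114m - 912. Dividing through by -114 gives the monic gcd m + 8.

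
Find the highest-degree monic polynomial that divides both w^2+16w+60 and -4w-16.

By polynomial division,
  w^2+16w+60 = (-(1/4)w-3)(-4w-16) + (12)
  -4w-16 = (-(1/3)w-4/3)(12) + (0)
The last nonzero remainder is the constant 12, so the polynomials are coprime and gcd = 1.

1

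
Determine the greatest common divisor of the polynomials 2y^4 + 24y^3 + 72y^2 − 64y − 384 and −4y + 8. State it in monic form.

Repeated division with remainder:
  2y^4 + 24y^3 + 72y^2 − 64y − 384 = (−(1/2)y^3 − 7y^2 − 32y − 48)(−4y + 8) + (0)
Last nonzero remainder: −4y + 8. Dividing through by −4 gives the monic gcd y − 2.

y − 2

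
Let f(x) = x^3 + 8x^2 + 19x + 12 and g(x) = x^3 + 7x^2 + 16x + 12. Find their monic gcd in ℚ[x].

x + 3

Euclidean algorithm in ℚ[x]:
  x^3 + 8x^2 + 19x + 12 = (x^3 + 7x^2 + 16x + 12) + (x^2 + 3x)
  x^3 + 7x^2 + 16x + 12 = (x + 4)(x^2 + 3x) + (4x + 12)
  x^2 + 3x = ((1/4)x)(4x + 12) + (0)
Last nonzero remainder: 4x + 12. Dividing through by 4 gives the monic gcd x + 3.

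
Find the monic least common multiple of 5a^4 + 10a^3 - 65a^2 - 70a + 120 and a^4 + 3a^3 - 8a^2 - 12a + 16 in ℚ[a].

Repeated division with remainder:
  5a^4 + 10a^3 - 65a^2 - 70a + 120 = (5)(a^4 + 3a^3 - 8a^2 - 12a + 16) + (-5a^3 - 25a^2 - 10a + 40)
  a^4 + 3a^3 - 8a^2 - 12a + 16 = (-(1/5)a + 2/5)(-5a^3 - 25a^2 - 10a + 40) + (0)
Last nonzero remainder: -5a^3 - 25a^2 - 10a + 40. Dividing through by -5 gives the monic gcd a^3 + 5a^2 + 2a - 8.
Then lcm(f, g) = f·g / gcd(f, g); expanding and making the result monic gives the answer.

a^5 - 17a^3 + 12a^2 + 52a - 48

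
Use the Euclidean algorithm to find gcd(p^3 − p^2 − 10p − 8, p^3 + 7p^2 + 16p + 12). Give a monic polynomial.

p + 2

By polynomial division,
  p^3 − p^2 − 10p − 8 = (p^3 + 7p^2 + 16p + 12) + (−8p^2 − 26p − 20)
  p^3 + 7p^2 + 16p + 12 = (−(1/8)p − 15/32)(−8p^2 − 26p − 20) + ((21/16)p + 21/8)
  −8p^2 − 26p − 20 = (−(128/21)p − 160/21)((21/16)p + 21/8) + (0)
Last nonzero remainder: (21/16)p + 21/8. Dividing through by 21/16 gives the monic gcd p + 2.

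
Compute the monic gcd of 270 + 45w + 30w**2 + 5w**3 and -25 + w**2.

1

Repeated division with remainder:
  5w**3 + 30w**2 + 45w + 270 = (5w + 30)(w**2 - 25) + (170w + 1020)
  w**2 - 25 = ((1/170)w - 3/85)(170w + 1020) + (11)
  170w + 1020 = ((170/11)w + 1020/11)(11) + (0)
The last nonzero remainder is the constant 11, so the polynomials are coprime and gcd = 1.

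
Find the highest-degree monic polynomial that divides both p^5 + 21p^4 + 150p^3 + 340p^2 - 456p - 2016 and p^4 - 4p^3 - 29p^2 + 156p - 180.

p^2 + 4p - 12

Apply the Euclidean algorithm:
  p^5 + 21p^4 + 150p^3 + 340p^2 - 456p - 2016 = (p + 25)(p^4 - 4p^3 - 29p^2 + 156p - 180) + (279p^3 + 909p^2 - 4176p + 2484)
  p^4 - 4p^3 - 29p^2 + 156p - 180 = ((1/279)p - 25/961)(279p^3 + 909p^2 - 4176p + 2484) + ((9240/961)p^2 + (36960/961)p - 110880/961)
  279p^3 + 909p^2 - 4176p + 2484 = ((89373/3080)p - 66309/3080)((9240/961)p^2 + (36960/961)p - 110880/961) + (0)
Last nonzero remainder: (9240/961)p^2 + (36960/961)p - 110880/961. Dividing through by 9240/961 gives the monic gcd p^2 + 4p - 12.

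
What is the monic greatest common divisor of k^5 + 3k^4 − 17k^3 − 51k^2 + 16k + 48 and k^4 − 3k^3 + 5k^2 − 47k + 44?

Apply the Euclidean algorithm:
  k^5 + 3k^4 − 17k^3 − 51k^2 + 16k + 48 = (k + 6)(k^4 − 3k^3 + 5k^2 − 47k + 44) + (−4k^3 − 34k^2 + 254k − 216)
  k^4 − 3k^3 + 5k^2 − 47k + 44 = (−(1/4)k + 23/8)(−4k^3 − 34k^2 + 254k − 216) + ((665/4)k^2 − (3325/4)k + 665)
  −4k^3 − 34k^2 + 254k − 216 = (−(16/665)k − 216/665)((665/4)k^2 − (3325/4)k + 665) + (0)
Last nonzero remainder: (665/4)k^2 − (3325/4)k + 665. Dividing through by 665/4 gives the monic gcd k^2 − 5k + 4.

k^2 − 5k + 4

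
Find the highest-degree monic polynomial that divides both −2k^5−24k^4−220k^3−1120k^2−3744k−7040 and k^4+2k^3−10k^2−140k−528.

Repeated division with remainder:
  −2k^5−24k^4−220k^3−1120k^2−3744k−7040 = (−2k−20)(k^4+2k^3−10k^2−140k−528) + (−200k^3−1600k^2−7600k−17600)
  k^4+2k^3−10k^2−140k−528 = (−(1/200)k+3/100)(−200k^3−1600k^2−7600k−17600) + (0)
Last nonzero remainder: −200k^3−1600k^2−7600k−17600. Dividing through by −200 gives the monic gcd k^3+8k^2+38k+88.

k^3+8k^2+38k+88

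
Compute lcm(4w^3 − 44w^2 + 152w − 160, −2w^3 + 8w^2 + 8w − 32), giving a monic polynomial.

w^4 − 9w^3 + 16w^2 + 36w − 80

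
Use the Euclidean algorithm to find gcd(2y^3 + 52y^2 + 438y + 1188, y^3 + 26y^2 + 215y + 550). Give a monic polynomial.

y + 11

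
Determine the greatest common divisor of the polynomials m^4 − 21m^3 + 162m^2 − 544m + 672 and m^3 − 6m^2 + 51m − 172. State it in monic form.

Apply the Euclidean algorithm:
  m^4 − 21m^3 + 162m^2 − 544m + 672 = (m − 15)(m^3 − 6m^2 + 51m − 172) + (21m^2 + 393m − 1908)
  m^3 − 6m^2 + 51m − 172 = ((1/21)m − 173/147)(21m^2 + 393m − 1908) + ((29614/49)m − 118456/49)
  21m^2 + 393m − 1908 = ((1029/29614)m + 23373/29614)((29614/49)m − 118456/49) + (0)
Last nonzero remainder: (29614/49)m − 118456/49. Dividing through by 29614/49 gives the monic gcd m − 4.

m − 4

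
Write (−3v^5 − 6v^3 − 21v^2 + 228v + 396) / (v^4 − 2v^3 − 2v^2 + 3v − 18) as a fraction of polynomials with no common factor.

(−3v^3 − 3v^2 − 27v − 66)/(v^2 − v + 3)

Repeated division with remainder:
  −3v^5 − 6v^3 − 21v^2 + 228v + 396 = (−3v − 6)(v^4 − 2v^3 − 2v^2 + 3v − 18) + (−24v^3 − 24v^2 + 192v + 288)
  v^4 − 2v^3 − 2v^2 + 3v − 18 = (−(1/24)v + 1/8)(−24v^3 − 24v^2 + 192v + 288) + (9v^2 − 9v − 54)
  −24v^3 − 24v^2 + 192v + 288 = (−(8/3)v − 16/3)(9v^2 − 9v − 54) + (0)
Last nonzero remainder: 9v^2 − 9v − 54. Dividing through by 9 gives the monic gcd v^2 − v − 6.
Cancel v^2 − v − 6 from numerator and denominator to get the reduced form.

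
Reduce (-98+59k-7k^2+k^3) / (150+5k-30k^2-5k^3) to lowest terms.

(-49+5k-k^2)/(75+40k+5k^2)

Apply the Euclidean algorithm:
  k^3-7k^2+59k-98 = (-1/5)(-5k^3-30k^2+5k+150) + (-13k^2+60k-68)
  -5k^3-30k^2+5k+150 = ((5/13)k+690/169)(-13k^2+60k-68) + (-(36135/169)k+72270/169)
  -13k^2+60k-68 = ((2197/36135)k-5746/36135)(-(36135/169)k+72270/169) + (0)
Last nonzero remainder: -(36135/169)k+72270/169. Dividing through by -36135/169 gives the monic gcd k-2.
Cancel k-2 from numerator and denominator to get the reduced form.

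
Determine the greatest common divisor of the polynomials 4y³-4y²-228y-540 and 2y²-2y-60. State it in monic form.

y+5

Apply the Euclidean algorithm:
  4y³-4y²-228y-540 = (2y)(2y²-2y-60) + (-108y-540)
  2y²-2y-60 = (-(1/54)y+1/9)(-108y-540) + (0)
Last nonzero remainder: -108y-540. Dividing through by -108 gives the monic gcd y+5.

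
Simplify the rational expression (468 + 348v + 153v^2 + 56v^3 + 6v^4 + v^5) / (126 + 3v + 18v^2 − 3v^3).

By polynomial division,
  v^5 + 6v^4 + 56v^3 + 153v^2 + 348v + 468 = (−(1/3)v^2 − 4v − 43)(−3v^3 + 18v^2 + 3v + 126) + (981v^2 + 981v + 5886)
  −3v^3 + 18v^2 + 3v + 126 = (−(1/327)v + 7/327)(981v^2 + 981v + 5886) + (0)
Last nonzero remainder: 981v^2 + 981v + 5886. Dividing through by 981 gives the monic gcd v^2 + v + 6.
Cancel v^2 + v + 6 from numerator and denominator to get the reduced form.

(−78 − 45v − 5v^2 − v^3)/(−21 + 3v)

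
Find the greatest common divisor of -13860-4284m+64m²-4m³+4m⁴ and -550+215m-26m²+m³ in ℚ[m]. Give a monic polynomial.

By polynomial division,
  4m⁴-4m³+64m²-4284m-13860 = (4m+100)(m³-26m²+215m-550) + (1804m²-23584m+41140)
  m³-26m²+215m-550 = ((1/1804)m-265/36982)(1804m²-23584m+41140) + ((39000/1681)m-429000/1681)
  1804m²-23584m+41140 = ((758131/9750)m-314347/1950)((39000/1681)m-429000/1681) + (0)
Last nonzero remainder: (39000/1681)m-429000/1681. Dividing through by 39000/1681 gives the monic gcd m-11.

-11+m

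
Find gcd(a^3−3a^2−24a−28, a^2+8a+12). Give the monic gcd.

a+2

Repeated division with remainder:
  a^3−3a^2−24a−28 = (a−11)(a^2+8a+12) + (52a+104)
  a^2+8a+12 = ((1/52)a+3/26)(52a+104) + (0)
Last nonzero remainder: 52a+104. Dividing through by 52 gives the monic gcd a+2.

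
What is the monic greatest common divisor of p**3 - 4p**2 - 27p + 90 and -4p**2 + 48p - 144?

p - 6

Apply the Euclidean algorithm:
  p**3 - 4p**2 - 27p + 90 = (-(1/4)p - 2)(-4p**2 + 48p - 144) + (33p - 198)
  -4p**2 + 48p - 144 = (-(4/33)p + 8/11)(33p - 198) + (0)
Last nonzero remainder: 33p - 198. Dividing through by 33 gives the monic gcd p - 6.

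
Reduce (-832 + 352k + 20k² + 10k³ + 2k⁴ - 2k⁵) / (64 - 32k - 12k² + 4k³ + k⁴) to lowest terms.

(104 - 18k + 6k² - 2k³)/(-8 + 2k + k²)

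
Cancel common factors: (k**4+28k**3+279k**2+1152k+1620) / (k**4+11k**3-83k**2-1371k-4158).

(k**2+13k+30)/(k**2-4k-77)

By polynomial division,
  k**4+28k**3+279k**2+1152k+1620 = (k**4+11k**3-83k**2-1371k-4158) + (17k**3+362k**2+2523k+5778)
  k**4+11k**3-83k**2-1371k-4158 = ((1/17)k-175/289)(17k**3+362k**2+2523k+5778) + (-(3528/289)k**2-(52920/289)k-190512/289)
  17k**3+362k**2+2523k+5778 = (-(4913/3528)k-30923/3528)(-(3528/289)k**2-(52920/289)k-190512/289) + (0)
Last nonzero remainder: -(3528/289)k**2-(52920/289)k-190512/289. Dividing through by -3528/289 gives the monic gcd k**2+15k+54.
Cancel k**2+15k+54 from numerator and denominator to get the reduced form.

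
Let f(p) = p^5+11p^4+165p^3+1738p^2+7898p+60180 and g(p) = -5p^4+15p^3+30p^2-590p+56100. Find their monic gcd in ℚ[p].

Repeated division with remainder:
  p^5+11p^4+165p^3+1738p^2+7898p+60180 = (-(1/5)p-14/5)(-5p^4+15p^3+30p^2-590p+56100) + (213p^3+1704p^2+17466p+217260)
  -5p^4+15p^3+30p^2-590p+56100 = (-(5/213)p+55/213)(213p^3+1704p^2+17466p+217260) + (0)
Last nonzero remainder: 213p^3+1704p^2+17466p+217260. Dividing through by 213 gives the monic gcd p^3+8p^2+82p+1020.

p^3+8p^2+82p+1020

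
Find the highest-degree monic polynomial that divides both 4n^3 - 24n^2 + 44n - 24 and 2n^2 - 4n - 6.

Apply the Euclidean algorithm:
  4n^3 - 24n^2 + 44n - 24 = (2n - 8)(2n^2 - 4n - 6) + (24n - 72)
  2n^2 - 4n - 6 = ((1/12)n + 1/12)(24n - 72) + (0)
Last nonzero remainder: 24n - 72. Dividing through by 24 gives the monic gcd n - 3.

n - 3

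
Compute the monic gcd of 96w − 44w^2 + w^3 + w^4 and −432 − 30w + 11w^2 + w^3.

8 + w

By polynomial division,
  w^4 + w^3 − 44w^2 + 96w = (w − 10)(w^3 + 11w^2 − 30w − 432) + (96w^2 + 228w − 4320)
  w^3 + 11w^2 − 30w − 432 = ((1/96)w + 23/256)(96w^2 + 228w − 4320) + (−(351/64)w − 351/8)
  96w^2 + 228w − 4320 = (−(2048/117)w + 1280/13)(−(351/64)w − 351/8) + (0)
Last nonzero remainder: −(351/64)w − 351/8. Dividing through by −351/64 gives the monic gcd w + 8.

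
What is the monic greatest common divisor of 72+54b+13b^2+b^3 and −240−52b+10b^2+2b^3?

Apply the Euclidean algorithm:
  b^3+13b^2+54b+72 = (1/2)(2b^3+10b^2−52b−240) + (8b^2+80b+192)
  2b^3+10b^2−52b−240 = ((1/4)b−5/4)(8b^2+80b+192) + (0)
Last nonzero remainder: 8b^2+80b+192. Dividing through by 8 gives the monic gcd b^2+10b+24.

24+10b+b^2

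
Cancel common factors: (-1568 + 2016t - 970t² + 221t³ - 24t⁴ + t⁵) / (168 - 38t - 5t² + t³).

Euclidean algorithm in ℚ[t]:
  t⁵ - 24t⁴ + 221t³ - 970t² + 2016t - 1568 = (t² - 19t + 164)(t³ - 5t² - 38t + 168) + (-1040t² + 11440t - 29120)
  t³ - 5t² - 38t + 168 = (-(1/1040)t - 3/520)(-1040t² + 11440t - 29120) + (0)
Last nonzero remainder: -1040t² + 11440t - 29120. Dividing through by -1040 gives the monic gcd t² - 11t + 28.
Cancel t² - 11t + 28 from numerator and denominator to get the reduced form.

(-56 + 50t - 13t² + t³)/(6 + t)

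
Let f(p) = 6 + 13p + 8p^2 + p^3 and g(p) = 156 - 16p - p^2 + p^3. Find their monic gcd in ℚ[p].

6 + p

By polynomial division,
  p^3 + 8p^2 + 13p + 6 = (p^3 - p^2 - 16p + 156) + (9p^2 + 29p - 150)
  p^3 - p^2 - 16p + 156 = ((1/9)p - 38/81)(9p^2 + 29p - 150) + ((1156/81)p + 2312/27)
  9p^2 + 29p - 150 = ((729/1156)p - 2025/1156)((1156/81)p + 2312/27) + (0)
Last nonzero remainder: (1156/81)p + 2312/27. Dividing through by 1156/81 gives the monic gcd p + 6.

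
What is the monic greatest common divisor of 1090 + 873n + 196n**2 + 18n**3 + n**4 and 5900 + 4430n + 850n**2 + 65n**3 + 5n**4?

Repeated division with remainder:
  n**4 + 18n**3 + 196n**2 + 873n + 1090 = (1/5)(5n**4 + 65n**3 + 850n**2 + 4430n + 5900) + (5n**3 + 26n**2 − 13n − 90)
  5n**4 + 65n**3 + 850n**2 + 4430n + 5900 = (n + 39/5)(5n**3 + 26n**2 − 13n − 90) + ((3301/5)n**2 + (23107/5)n + 6602)
  5n**3 + 26n**2 − 13n − 90 = ((25/3301)n − 45/3301)((3301/5)n**2 + (23107/5)n + 6602) + (0)
Last nonzero remainder: (3301/5)n**2 + (23107/5)n + 6602. Dividing through by 3301/5 gives the monic gcd n**2 + 7n + 10.

10 + 7n + n**2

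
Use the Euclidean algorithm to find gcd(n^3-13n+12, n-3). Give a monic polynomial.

Repeated division with remainder:
  n^3-13n+12 = (n^2+3n-4)(n-3) + (0)
The last nonzero remainder n-3 is already monic.

n-3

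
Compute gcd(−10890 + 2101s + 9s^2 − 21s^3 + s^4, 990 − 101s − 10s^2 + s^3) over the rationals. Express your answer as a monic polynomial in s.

990 − 101s − 10s^2 + s^3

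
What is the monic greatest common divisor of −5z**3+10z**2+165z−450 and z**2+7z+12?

By polynomial division,
  −5z**3+10z**2+165z−450 = (−5z+45)(z**2+7z+12) + (−90z−990)
  z**2+7z+12 = (−(1/90)z+2/45)(−90z−990) + (56)
  −90z−990 = (−(45/28)z−495/28)(56) + (0)
The last nonzero remainder is the constant 56, so the polynomials are coprime and gcd = 1.

1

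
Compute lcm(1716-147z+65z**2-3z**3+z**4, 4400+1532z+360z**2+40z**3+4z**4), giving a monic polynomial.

42900+8337z+2312z**2+233z**3+69z**4+4z**5+z**6

By polynomial division,
  z**4-3z**3+65z**2-147z+1716 = (1/4)(4z**4+40z**3+360z**2+1532z+4400) + (-13z**3-25z**2-530z+616)
  4z**4+40z**3+360z**2+1532z+4400 = (-(4/13)z-420/169)(-13z**3-25z**2-530z+616) + ((22780/169)z**2+(68340/169)z+1002320/169)
  -13z**3-25z**2-530z+616 = (-(2197/22780)z+1183/11390)((22780/169)z**2+(68340/169)z+1002320/169) + (0)
Last nonzero remainder: (22780/169)z**2+(68340/169)z+1002320/169. Dividing through by 22780/169 gives the monic gcd z**2+3z+44.
Then lcm(f, g) = f·g / gcd(f, g); expanding and making the result monic gives the answer.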